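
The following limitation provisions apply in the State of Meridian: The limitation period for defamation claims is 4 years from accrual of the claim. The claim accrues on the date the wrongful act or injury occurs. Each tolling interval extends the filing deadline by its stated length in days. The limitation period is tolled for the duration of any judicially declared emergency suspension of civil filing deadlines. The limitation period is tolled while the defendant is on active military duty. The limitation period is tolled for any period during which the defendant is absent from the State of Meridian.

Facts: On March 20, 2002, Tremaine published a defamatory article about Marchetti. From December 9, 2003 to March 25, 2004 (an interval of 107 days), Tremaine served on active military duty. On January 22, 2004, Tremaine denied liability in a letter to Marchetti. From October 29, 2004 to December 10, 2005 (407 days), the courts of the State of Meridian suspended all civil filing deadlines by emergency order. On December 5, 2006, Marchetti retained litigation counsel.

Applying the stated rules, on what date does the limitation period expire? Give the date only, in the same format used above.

The limitation period began to run on March 20, 2002.
Adding the 4 years base period to March 20, 2002 gives a deadline of March 20, 2006, before any tolling.
The period was tolled for 107 days by the defendant's active military service (December 9, 2003 to March 25, 2004), pushing the deadline to July 5, 2006.
The emergency suspension of filing deadlines from October 29, 2004 to December 10, 2005 tolled the period for 407 days, extending the deadline to August 16, 2007.
The other events in the timeline have no effect on the limitation period under the stated rules.

August 16, 2007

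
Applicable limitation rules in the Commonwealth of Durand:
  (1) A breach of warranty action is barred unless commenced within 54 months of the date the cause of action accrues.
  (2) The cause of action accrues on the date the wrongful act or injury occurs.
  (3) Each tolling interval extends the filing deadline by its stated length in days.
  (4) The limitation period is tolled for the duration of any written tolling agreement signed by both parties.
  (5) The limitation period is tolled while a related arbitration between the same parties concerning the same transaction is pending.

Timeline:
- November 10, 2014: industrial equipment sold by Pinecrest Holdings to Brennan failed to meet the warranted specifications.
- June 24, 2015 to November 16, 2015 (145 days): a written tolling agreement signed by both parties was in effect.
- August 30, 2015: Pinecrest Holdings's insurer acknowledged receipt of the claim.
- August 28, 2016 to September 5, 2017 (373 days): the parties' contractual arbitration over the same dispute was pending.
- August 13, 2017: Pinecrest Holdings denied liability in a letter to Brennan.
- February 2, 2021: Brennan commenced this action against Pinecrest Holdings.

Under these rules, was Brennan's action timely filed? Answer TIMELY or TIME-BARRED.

TIME-BARRED

The cause of action accrued on November 10, 2014, the date of the act.
54 months from November 10, 2014 is May 10, 2019.
Because the written tolling agreement ran from June 24, 2015 to November 16, 2015, the deadline is extended by 145 days to October 2, 2019.
The pending related arbitration from August 28, 2016 to September 5, 2017 tolled the period for 373 days, extending the deadline to October 9, 2020.
None of the other events listed affects the running of the period under the stated rules.
Brennan filed on February 2, 2021, after the October 9, 2020 deadline, so the action is time-barred.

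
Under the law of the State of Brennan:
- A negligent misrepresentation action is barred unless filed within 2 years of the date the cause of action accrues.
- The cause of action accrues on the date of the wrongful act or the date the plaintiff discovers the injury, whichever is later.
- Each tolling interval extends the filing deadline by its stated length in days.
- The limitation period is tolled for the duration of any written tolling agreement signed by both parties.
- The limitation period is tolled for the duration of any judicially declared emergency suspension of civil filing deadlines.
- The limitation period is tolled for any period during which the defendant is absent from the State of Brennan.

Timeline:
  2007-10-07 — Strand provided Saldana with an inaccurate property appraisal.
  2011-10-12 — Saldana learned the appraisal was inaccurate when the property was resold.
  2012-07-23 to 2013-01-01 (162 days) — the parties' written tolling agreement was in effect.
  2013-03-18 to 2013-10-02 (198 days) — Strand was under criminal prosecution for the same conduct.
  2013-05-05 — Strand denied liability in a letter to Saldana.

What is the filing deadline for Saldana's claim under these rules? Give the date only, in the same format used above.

Taking the later of the act (2007-10-07) and discovery (2011-10-12), the claim accrued on 2011-10-12.
The untolled deadline — 2 years after 2011-10-12 — is 2013-10-12.
Because the written tolling agreement ran from 2012-07-23 to 2013-01-01, the deadline is extended by 162 days to 2014-03-23.
Although a criminal prosecution ran from 2013-03-18 to 2013-10-02, the stated rules do not make that a tolling event, so it is disregarded.
None of the other events listed affects the running of the period under the stated rules.

2014-03-23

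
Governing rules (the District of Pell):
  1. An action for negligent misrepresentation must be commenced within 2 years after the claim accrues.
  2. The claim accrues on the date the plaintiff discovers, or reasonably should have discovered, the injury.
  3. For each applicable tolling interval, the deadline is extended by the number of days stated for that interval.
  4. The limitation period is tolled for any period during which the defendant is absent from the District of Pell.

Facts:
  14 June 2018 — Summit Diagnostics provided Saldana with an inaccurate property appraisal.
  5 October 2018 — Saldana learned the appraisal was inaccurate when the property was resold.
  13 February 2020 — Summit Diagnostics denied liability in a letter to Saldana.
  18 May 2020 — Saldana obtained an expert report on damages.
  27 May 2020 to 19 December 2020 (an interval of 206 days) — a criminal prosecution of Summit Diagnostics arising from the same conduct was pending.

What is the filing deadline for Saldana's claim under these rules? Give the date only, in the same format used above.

5 October 2020

The claim did not accrue until Saldana discovered the injury on 5 October 2018; the 14 June 2018 act date does not start the clock under the stated rule.
Adding the 2 years base period to 5 October 2018 gives a deadline of 5 October 2020, before any tolling.
The pending criminal prosecution from 27 May 2020 to 19 December 2020 does not toll the period, because no stated rule makes a criminal prosecution a tolling event.
None of the other events listed affects the running of the period under the stated rules.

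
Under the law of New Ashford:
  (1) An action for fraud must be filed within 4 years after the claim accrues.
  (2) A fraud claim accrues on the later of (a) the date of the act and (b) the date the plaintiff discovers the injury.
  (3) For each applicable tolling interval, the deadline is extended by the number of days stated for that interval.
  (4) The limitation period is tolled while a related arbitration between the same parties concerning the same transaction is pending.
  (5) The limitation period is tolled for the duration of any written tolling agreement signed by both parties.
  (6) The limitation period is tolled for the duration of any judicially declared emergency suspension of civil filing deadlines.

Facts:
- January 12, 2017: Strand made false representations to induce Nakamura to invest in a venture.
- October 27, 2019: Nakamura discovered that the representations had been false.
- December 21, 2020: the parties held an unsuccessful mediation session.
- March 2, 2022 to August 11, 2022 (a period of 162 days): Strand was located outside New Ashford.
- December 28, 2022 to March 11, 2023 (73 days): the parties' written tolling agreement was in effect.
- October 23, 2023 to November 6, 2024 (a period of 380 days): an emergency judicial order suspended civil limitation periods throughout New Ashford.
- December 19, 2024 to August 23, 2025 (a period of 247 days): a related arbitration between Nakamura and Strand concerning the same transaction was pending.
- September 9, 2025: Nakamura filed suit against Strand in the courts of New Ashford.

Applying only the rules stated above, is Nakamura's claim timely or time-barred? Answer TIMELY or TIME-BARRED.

The claim accrued on October 27, 2019 — the later of the January 12, 2017 act and the October 27, 2019 discovery.
The untolled deadline — 4 years after October 27, 2019 — is October 27, 2023.
Because the written tolling agreement ran from December 28, 2022 to March 11, 2023, the deadline is extended by 73 days to January 8, 2024.
Because the emergency suspension of filing deadlines ran from October 23, 2023 to November 6, 2024, the deadline is extended by 380 days to January 22, 2025.
Because the pending related arbitration ran from December 19, 2024 to August 23, 2025, the deadline is extended by 247 days to September 26, 2025.
The defendant's absence from the jurisdiction from March 2, 2022 to August 11, 2022 does not toll the period, because no stated rule makes the defendant's absence a tolling event.
The other events in the timeline have no effect on the limitation period under the stated rules.
The September 9, 2025 filing precedes the September 26, 2025 deadline; the claim is timely.

TIMELY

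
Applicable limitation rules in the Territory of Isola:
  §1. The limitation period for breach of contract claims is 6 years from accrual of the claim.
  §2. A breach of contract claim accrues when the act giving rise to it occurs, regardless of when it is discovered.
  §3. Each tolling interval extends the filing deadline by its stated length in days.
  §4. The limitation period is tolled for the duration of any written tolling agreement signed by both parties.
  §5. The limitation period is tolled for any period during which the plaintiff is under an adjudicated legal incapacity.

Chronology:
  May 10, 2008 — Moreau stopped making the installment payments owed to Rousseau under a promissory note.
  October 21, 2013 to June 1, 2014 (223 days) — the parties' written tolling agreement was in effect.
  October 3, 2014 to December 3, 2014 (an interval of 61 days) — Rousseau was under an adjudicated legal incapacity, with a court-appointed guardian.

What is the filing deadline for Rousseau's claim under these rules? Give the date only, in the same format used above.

February 18, 2015

The claim accrued on May 10, 2008, the date of the act.
6 years from May 10, 2008 is May 10, 2014.
The written tolling agreement from October 21, 2013 to June 1, 2014 tolled the period for 223 days, extending the deadline to December 19, 2014.
The plaintiff's legal incapacity from October 3, 2014 to December 3, 2014 tolled the period for 61 days, extending the deadline to February 18, 2015.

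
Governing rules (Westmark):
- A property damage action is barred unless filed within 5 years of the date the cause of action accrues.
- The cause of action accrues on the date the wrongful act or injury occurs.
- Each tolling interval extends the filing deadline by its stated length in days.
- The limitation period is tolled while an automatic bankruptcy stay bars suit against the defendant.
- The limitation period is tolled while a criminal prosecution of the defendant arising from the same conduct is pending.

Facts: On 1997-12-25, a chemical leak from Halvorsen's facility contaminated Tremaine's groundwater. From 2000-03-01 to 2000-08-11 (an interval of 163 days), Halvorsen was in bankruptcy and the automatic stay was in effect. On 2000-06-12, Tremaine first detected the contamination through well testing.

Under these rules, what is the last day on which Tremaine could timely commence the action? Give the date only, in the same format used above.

The claim accrued on 1997-12-25, when the wrongful act occurred; under the stated occurrence rule the 2000-06-12 discovery does not delay accrual.
5 years from 1997-12-25 is 2002-12-25.
The period was tolled for 163 days by the automatic bankruptcy stay (2000-03-01 to 2000-08-11), pushing the deadline to 2003-06-06.

2003-06-06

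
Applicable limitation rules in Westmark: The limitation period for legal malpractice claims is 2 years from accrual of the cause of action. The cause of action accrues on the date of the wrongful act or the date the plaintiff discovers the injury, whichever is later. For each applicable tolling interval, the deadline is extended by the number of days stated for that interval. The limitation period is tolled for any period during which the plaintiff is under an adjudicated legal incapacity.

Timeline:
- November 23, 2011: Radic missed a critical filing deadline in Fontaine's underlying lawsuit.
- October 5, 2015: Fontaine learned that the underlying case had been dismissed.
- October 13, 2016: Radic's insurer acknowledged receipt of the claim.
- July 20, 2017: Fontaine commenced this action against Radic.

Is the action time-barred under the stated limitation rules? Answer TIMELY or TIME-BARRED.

TIMELY

Taking the later of the act (November 23, 2011) and discovery (October 5, 2015), the claim accrued on October 5, 2015.
2 years from October 5, 2015 is October 5, 2017.
Nothing else in the chronology tolls or restarts the period.
Filing on July 20, 2017 beat the October 5, 2017 deadline — the action is timely.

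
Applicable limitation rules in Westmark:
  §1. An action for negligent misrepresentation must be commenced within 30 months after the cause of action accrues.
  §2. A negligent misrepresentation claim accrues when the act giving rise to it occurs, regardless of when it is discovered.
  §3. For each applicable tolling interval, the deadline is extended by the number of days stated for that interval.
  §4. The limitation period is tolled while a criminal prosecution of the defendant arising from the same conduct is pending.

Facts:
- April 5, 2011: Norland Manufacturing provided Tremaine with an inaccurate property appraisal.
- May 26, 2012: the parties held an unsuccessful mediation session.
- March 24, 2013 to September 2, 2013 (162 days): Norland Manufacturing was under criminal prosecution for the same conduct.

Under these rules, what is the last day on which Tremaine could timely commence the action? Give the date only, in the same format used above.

The claim accrued on April 5, 2011, when the wrongful act occurred.
Adding the 30 months base period to April 5, 2011 gives a deadline of October 5, 2013, before any tolling.
The period was tolled for 162 days by the pending criminal prosecution (March 24, 2013 to September 2, 2013), pushing the deadline to March 16, 2014.
Nothing else in the chronology tolls or restarts the period.

March 16, 2014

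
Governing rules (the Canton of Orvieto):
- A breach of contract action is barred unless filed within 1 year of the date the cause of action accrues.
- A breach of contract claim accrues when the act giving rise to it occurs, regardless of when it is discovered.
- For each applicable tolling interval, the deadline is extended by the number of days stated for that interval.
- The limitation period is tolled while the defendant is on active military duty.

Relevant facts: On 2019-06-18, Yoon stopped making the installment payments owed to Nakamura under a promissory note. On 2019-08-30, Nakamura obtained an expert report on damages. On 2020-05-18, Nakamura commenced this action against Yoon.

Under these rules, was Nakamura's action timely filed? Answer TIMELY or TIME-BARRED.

TIMELY

The cause of action accrued on 2019-06-18, the date of the act.
Adding the 1 year base period to 2019-06-18 gives a deadline of 2020-06-18, before any tolling.
The other events in the timeline have no effect on the limitation period under the stated rules.
Filing on 2020-05-18 beat the 2020-06-18 deadline — the action is timely.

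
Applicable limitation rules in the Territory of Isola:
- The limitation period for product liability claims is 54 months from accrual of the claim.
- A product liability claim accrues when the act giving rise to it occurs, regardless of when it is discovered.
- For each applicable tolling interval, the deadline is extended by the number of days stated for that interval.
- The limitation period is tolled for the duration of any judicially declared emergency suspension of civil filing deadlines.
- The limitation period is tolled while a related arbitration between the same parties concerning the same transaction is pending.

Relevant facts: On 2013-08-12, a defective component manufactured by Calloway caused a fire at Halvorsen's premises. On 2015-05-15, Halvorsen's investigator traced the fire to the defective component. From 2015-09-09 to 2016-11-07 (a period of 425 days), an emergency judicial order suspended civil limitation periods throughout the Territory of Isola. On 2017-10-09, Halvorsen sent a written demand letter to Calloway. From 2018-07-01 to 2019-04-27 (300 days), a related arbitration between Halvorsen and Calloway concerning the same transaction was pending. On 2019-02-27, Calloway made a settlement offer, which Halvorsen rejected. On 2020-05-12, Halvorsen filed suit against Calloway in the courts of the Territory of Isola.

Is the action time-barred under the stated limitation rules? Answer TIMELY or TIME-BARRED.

TIME-BARRED

Because the rule ties accrual to occurrence, the claim accrued on 2013-08-12, not on the 2015-05-15 discovery date.
The untolled deadline — 54 months after 2013-08-12 — is 2018-02-12.
Because the emergency suspension of filing deadlines ran from 2015-09-09 to 2016-11-07, the deadline is extended by 425 days to 2019-04-13.
The period was tolled for 300 days by the pending related arbitration (2018-07-01 to 2019-04-27), pushing the deadline to 2020-02-07.
The other events in the timeline have no effect on the limitation period under the stated rules.
Halvorsen filed on 2020-05-12, after the 2020-02-07 deadline, so the action is time-barred.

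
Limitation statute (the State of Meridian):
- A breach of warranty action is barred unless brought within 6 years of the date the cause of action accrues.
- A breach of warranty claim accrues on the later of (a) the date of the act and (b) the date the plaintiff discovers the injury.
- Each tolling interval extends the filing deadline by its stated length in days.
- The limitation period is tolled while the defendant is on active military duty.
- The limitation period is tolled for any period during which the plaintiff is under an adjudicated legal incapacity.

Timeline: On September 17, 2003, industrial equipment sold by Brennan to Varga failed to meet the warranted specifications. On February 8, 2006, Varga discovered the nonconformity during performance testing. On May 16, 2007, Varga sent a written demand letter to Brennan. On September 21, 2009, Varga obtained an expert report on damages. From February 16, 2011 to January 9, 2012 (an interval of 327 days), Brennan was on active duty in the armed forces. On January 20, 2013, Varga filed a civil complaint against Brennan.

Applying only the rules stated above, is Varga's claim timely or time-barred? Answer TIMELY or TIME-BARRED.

Taking the later of the act (September 17, 2003) and discovery (February 8, 2006), the claim accrued on February 8, 2006.
The untolled deadline — 6 years after February 8, 2006 — is February 8, 2012.
The period was tolled for 327 days by the defendant's active military service (February 16, 2011 to January 9, 2012), pushing the deadline to December 31, 2012.
Nothing else in the chronology tolls or restarts the period.
Varga filed on January 20, 2013, after the December 31, 2012 deadline, so the action is time-barred.

TIME-BARRED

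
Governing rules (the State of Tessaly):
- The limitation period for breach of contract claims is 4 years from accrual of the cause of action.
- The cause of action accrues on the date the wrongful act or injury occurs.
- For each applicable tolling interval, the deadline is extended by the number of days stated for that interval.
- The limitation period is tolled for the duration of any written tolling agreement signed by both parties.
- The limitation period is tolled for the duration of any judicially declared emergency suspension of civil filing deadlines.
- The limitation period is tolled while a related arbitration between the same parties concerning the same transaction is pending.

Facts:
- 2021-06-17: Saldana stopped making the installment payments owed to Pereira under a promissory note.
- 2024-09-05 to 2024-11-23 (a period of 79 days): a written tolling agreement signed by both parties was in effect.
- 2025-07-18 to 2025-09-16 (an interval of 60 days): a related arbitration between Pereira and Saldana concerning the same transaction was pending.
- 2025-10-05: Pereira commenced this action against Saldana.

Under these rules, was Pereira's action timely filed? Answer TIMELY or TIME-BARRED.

The claim accrued on 2021-06-17, when the wrongful act occurred.
Adding the 4 years base period to 2021-06-17 gives a deadline of 2025-06-17, before any tolling.
Because the written tolling agreement ran from 2024-09-05 to 2024-11-23, the deadline is extended by 79 days to 2025-09-04.
The period was tolled for 60 days by the pending related arbitration (2025-07-18 to 2025-09-16), pushing the deadline to 2025-11-03.
Filing on 2025-10-05 beat the 2025-11-03 deadline — the action is timely.

TIMELY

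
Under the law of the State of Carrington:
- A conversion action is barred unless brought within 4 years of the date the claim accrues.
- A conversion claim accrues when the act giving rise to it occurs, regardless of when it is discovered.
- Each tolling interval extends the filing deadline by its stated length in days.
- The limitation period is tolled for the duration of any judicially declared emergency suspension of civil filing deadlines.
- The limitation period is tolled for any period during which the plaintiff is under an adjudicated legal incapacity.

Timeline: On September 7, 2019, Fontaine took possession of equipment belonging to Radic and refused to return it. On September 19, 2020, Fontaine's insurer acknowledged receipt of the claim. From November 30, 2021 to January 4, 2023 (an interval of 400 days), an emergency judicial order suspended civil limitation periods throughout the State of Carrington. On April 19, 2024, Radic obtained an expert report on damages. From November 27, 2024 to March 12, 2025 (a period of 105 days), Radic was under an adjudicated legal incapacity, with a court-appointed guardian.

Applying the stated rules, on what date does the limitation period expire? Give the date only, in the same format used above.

October 11, 2024

The limitation period began to run on September 7, 2019.
Adding the 4 years base period to September 7, 2019 gives a deadline of September 7, 2023, before any tolling.
Because the emergency suspension of filing deadlines ran from November 30, 2021 to January 4, 2023, the deadline is extended by 400 days to October 11, 2024.
The plaintiff's legal incapacity starting November 27, 2024 came too late — the period had run on October 11, 2024 — and so does not extend the deadline.
The other events in the timeline have no effect on the limitation period under the stated rules.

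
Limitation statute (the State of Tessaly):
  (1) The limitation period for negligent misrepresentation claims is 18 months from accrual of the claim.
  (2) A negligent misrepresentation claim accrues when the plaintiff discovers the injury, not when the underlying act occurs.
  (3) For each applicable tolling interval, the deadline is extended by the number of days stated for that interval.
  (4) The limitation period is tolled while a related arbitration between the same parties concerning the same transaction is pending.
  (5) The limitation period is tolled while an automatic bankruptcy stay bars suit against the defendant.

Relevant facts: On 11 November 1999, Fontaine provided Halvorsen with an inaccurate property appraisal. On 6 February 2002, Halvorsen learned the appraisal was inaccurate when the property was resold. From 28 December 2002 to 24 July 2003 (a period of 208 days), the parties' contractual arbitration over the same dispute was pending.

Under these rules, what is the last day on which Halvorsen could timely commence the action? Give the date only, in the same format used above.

Under the discovery rule, the claim accrued on 6 February 2002, when Halvorsen discovered the injury — not on the 11 November 1999 date of the underlying act.
Adding the 18 months base period to 6 February 2002 gives a deadline of 6 August 2003, before any tolling.
The pending related arbitration from 28 December 2002 to 24 July 2003 tolled the period for 208 days, extending the deadline to 1 March 2004.

1 March 2004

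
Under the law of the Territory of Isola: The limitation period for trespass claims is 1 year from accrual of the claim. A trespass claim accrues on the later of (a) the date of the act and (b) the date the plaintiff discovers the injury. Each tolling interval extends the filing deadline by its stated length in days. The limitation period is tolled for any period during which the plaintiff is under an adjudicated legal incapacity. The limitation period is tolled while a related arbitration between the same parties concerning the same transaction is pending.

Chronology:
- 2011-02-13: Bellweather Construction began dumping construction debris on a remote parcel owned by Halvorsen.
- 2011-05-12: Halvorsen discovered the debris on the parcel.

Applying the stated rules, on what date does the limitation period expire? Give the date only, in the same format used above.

2012-05-12

The claim accrued on 2011-05-12 — the later of the 2011-02-13 act and the 2011-05-12 discovery.
Adding the 1 year base period to 2011-05-12 gives a deadline of 2012-05-12, before any tolling.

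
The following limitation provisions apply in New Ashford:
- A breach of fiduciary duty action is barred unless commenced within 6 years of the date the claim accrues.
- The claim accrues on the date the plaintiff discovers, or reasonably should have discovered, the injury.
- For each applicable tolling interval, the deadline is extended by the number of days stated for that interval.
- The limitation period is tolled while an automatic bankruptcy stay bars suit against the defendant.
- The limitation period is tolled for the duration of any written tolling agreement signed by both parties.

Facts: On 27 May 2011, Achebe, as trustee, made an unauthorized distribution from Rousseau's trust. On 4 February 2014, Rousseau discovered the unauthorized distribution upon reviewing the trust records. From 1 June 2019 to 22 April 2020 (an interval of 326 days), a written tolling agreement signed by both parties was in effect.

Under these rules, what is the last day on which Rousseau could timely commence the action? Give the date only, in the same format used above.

The claim did not accrue until Rousseau discovered the injury on 4 February 2014; the 27 May 2011 act date does not start the clock under the stated rule.
The untolled deadline — 6 years after 4 February 2014 — is 4 February 2020.
The period was tolled for 326 days by the written tolling agreement (1 June 2019 to 22 April 2020), pushing the deadline to 26 December 2020.

26 December 2020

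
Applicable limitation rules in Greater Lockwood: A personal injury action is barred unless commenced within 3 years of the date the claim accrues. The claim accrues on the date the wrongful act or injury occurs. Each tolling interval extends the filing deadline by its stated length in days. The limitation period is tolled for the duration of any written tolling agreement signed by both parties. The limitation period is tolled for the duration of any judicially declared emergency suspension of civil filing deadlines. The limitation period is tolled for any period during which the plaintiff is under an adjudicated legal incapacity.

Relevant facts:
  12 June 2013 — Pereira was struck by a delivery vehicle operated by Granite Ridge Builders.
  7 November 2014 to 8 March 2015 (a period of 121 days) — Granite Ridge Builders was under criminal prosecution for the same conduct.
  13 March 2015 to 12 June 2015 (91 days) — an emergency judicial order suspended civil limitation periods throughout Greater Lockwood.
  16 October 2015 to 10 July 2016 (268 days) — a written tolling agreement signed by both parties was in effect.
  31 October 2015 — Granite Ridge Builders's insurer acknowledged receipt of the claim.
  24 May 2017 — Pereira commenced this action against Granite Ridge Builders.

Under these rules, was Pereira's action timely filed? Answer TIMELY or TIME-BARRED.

TIMELY

The limitation period began to run on 12 June 2013.
3 years from 12 June 2013 is 12 June 2016.
The emergency suspension of filing deadlines from 13 March 2015 to 12 June 2015 tolled the period for 91 days, extending the deadline to 11 September 2016.
The period was tolled for 268 days by the written tolling agreement (16 October 2015 to 10 July 2016), pushing the deadline to 6 June 2017.
No stated provision tolls the period for a criminal prosecution, so the interval from 7 November 2014 to 8 March 2015 has no effect on the deadline.
Nothing else in the chronology tolls or restarts the period.
The 24 May 2017 filing precedes the 6 June 2017 deadline; the claim is timely.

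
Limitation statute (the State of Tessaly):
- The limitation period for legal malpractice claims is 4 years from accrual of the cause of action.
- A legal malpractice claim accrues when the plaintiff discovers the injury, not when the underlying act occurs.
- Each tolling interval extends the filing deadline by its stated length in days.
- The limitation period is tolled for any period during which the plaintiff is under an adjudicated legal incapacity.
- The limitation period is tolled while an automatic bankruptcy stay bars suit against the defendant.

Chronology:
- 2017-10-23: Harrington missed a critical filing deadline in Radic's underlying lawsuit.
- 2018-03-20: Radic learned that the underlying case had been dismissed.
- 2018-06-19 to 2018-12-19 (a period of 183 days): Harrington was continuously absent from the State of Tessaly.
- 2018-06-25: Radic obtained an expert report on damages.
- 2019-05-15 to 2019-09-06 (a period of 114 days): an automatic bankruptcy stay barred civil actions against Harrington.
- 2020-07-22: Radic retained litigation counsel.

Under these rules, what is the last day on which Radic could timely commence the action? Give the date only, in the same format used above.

2022-07-12

Under the discovery rule, the claim accrued on 2018-03-20, when Radic discovered the injury — not on the 2017-10-23 date of the underlying act.
The untolled deadline — 4 years after 2018-03-20 — is 2022-03-20.
The period was tolled for 114 days by the automatic bankruptcy stay (2019-05-15 to 2019-09-06), pushing the deadline to 2022-07-12.
No stated provision tolls the period for the defendant's absence, so the interval from 2018-06-19 to 2018-12-19 has no effect on the deadline.
None of the other events listed affects the running of the period under the stated rules.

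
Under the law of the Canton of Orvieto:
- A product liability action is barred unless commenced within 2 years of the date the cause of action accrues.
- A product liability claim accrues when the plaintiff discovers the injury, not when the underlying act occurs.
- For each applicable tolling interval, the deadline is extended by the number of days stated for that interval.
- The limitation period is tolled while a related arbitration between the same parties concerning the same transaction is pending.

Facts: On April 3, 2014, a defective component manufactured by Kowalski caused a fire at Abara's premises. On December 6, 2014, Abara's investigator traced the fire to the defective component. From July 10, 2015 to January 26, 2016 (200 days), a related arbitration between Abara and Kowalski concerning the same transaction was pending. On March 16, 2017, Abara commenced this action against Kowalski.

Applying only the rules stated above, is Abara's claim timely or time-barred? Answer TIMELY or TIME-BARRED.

TIMELY

Accrual is tied to discovery, so the period began on December 6, 2014 rather than on April 3, 2014 when the act occurred.
The untolled deadline — 2 years after December 6, 2014 — is December 6, 2016.
The period was tolled for 200 days by the pending related arbitration (July 10, 2015 to January 26, 2016), pushing the deadline to June 24, 2017.
The March 16, 2017 filing precedes the June 24, 2017 deadline; the claim is timely.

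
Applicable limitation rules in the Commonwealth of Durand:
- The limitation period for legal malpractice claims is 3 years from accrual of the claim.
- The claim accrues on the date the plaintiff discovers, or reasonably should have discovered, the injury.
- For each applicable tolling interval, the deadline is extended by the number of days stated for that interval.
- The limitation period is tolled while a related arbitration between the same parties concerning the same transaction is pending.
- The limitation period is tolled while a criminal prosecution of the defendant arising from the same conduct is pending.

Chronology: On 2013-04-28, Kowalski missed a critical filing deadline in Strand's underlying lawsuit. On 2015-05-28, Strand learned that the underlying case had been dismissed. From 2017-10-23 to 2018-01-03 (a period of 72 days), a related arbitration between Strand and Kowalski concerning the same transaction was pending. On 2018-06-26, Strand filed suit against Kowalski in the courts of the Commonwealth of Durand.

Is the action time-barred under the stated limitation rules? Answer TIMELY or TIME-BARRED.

TIMELY

Under the discovery rule, the claim accrued on 2015-05-28, when Strand discovered the injury — not on the 2013-04-28 date of the underlying act.
The untolled deadline — 3 years after 2015-05-28 — is 2018-05-28.
The pending related arbitration from 2017-10-23 to 2018-01-03 tolled the period for 72 days, extending the deadline to 2018-08-08.
Strand filed on 2018-06-26, before the 2018-08-08 deadline, so the action is timely.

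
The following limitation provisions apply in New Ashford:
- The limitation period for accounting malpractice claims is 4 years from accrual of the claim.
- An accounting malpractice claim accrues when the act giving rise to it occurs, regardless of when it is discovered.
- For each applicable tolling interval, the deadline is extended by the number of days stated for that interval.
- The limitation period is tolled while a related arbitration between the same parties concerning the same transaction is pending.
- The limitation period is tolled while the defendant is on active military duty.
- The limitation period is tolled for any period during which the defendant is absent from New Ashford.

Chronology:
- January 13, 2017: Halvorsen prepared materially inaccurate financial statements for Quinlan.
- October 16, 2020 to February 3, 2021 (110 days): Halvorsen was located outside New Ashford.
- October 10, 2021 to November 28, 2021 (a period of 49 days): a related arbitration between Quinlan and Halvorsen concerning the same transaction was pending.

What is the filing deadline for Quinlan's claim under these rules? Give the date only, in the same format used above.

May 3, 2021

The limitation period began to run on January 13, 2017.
4 years from January 13, 2017 is January 13, 2021.
Because the defendant's absence from the jurisdiction ran from October 16, 2020 to February 3, 2021, the deadline is extended by 110 days to May 3, 2021.
The pending related arbitration from October 10, 2021 to November 28, 2021 began after the period had already run on May 3, 2021, so it has no tolling effect.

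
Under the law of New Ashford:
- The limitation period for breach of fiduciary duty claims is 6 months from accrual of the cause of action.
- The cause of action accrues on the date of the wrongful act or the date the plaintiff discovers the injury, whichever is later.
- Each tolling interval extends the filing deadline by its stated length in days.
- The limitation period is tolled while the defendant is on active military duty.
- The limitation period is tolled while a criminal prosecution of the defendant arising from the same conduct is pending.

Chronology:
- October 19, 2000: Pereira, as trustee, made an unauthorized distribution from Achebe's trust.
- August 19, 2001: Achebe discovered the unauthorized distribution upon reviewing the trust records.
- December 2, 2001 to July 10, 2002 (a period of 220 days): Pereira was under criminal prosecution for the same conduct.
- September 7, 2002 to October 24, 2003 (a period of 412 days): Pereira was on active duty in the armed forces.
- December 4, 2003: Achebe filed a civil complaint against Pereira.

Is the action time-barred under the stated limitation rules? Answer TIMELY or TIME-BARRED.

The claim accrued on August 19, 2001 — the later of the October 19, 2000 act and the August 19, 2001 discovery.
Adding the 6 months base period to August 19, 2001 gives a deadline of February 19, 2002, before any tolling.
The pending criminal prosecution from December 2, 2001 to July 10, 2002 tolled the period for 220 days, extending the deadline to September 27, 2002.
The period was tolled for 412 days by the defendant's active military service (September 7, 2002 to October 24, 2003), pushing the deadline to November 13, 2003.
Filing on December 4, 2003 missed the November 13, 2003 deadline — the action is time-barred.

TIME-BARRED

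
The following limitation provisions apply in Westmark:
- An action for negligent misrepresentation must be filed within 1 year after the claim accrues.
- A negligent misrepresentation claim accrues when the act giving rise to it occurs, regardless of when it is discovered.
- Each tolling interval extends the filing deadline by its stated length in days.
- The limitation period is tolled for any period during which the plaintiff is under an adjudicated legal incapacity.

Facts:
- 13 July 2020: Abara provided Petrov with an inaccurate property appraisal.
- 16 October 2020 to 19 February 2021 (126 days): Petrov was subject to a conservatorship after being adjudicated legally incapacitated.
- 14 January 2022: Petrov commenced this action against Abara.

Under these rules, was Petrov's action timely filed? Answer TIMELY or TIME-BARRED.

The limitation period began to run on 13 July 2020.
The untolled deadline — 1 year after 13 July 2020 — is 13 July 2021.
The period was tolled for 126 days by the plaintiff's legal incapacity (16 October 2020 to 19 February 2021), pushing the deadline to 16 November 2021.
Filing on 14 January 2022 missed the 16 November 2021 deadline — the action is time-barred.

TIME-BARRED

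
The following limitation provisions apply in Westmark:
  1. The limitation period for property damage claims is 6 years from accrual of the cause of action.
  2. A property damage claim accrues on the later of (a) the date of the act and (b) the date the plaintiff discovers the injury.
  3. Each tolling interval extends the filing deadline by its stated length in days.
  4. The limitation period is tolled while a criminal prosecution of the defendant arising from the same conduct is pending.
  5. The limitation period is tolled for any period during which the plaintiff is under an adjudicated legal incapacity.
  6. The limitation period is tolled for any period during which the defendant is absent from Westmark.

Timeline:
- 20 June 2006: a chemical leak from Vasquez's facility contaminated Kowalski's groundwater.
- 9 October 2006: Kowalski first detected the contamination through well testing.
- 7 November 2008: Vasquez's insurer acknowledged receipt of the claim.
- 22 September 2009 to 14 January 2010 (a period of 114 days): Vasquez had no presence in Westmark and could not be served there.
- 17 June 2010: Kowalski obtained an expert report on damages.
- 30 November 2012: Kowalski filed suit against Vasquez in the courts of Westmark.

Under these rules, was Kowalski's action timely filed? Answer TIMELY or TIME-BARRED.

TIMELY

Taking the later of the act (20 June 2006) and discovery (9 October 2006), the claim accrued on 9 October 2006.
The untolled deadline — 6 years after 9 October 2006 — is 9 October 2012.
The defendant's absence from the jurisdiction from 22 September 2009 to 14 January 2010 tolled the period for 114 days, extending the deadline to 31 January 2013.
None of the other events listed affects the running of the period under the stated rules.
The 30 November 2012 filing precedes the 31 January 2013 deadline; the claim is timely.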